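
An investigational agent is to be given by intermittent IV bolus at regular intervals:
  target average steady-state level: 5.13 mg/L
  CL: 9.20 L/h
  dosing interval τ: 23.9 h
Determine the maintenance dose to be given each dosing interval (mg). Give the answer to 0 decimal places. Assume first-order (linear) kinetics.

At steady state, Dose/τ = Css × CL.
Dose = Css × CL × τ = 5.13 × 9.200 × 23.9 = 1128 mg

1128 mg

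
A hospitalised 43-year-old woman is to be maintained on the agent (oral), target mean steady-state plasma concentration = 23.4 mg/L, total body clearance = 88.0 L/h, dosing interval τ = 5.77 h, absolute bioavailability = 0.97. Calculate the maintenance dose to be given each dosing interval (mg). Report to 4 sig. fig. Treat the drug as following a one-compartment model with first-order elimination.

At steady state, F × (Dose/τ) = Css × CL.
Dose = Css × CL × τ / F = 23.4 × 88.00 × 5.77 / 0.97 = 12250 mg

12250 mg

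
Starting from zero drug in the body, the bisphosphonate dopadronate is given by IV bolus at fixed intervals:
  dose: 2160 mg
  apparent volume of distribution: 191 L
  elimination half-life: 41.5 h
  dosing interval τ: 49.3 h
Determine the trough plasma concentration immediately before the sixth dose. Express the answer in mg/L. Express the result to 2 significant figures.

8.7 mg/L

C₀ per dose = Dose / Vd = 2160 / 191 = 11.31 mg/L
k = ln2 / t½ = 0.693147 / 41.5 = 0.01670 h⁻¹
Fraction remaining after one interval: r = e^(−kτ) = e^(−0.01670 × 49.3) = 0.4390
Before dose 6, 5 doses have been given (aged 1τ, 2τ, 3τ, 4τ, 5τ).
C_trough = C₀ × (r + r² + … + r^5) = C₀ × r(1−r^5)/(1−r)
        = 11.31 × 0.4390 × (1 − 0.01631) / (1 − 0.4390) = 8.706 mg/L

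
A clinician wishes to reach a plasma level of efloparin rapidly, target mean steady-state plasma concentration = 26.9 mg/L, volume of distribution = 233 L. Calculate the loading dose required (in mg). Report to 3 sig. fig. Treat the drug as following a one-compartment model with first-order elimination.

LD = Css × Vd = 26.9 × 233 = 6268 mg

6270 mg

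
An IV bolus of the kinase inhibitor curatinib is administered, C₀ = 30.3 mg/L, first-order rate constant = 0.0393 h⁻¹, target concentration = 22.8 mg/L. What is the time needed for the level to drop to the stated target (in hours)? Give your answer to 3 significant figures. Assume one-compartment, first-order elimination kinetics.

7.24 h

t = ln(C₀ / C) / k = ln(30.30 / 22.8) / 0.03930
  = ln(1.329) / 0.03930 = 0.2844 / 0.03930 = 7.237 h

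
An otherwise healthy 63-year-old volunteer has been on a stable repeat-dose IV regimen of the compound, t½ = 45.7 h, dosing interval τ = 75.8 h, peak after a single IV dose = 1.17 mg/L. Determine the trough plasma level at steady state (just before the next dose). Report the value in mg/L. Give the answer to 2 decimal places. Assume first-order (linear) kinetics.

0.54 mg/L

k = ln2 / t½ = 0.693147 / 45.7 = 0.01517 h⁻¹
e^(−kτ) = e^(−0.01517 × 75.8) = 0.3167
Accumulation ratio R = 1 / (1 − e^(−kτ)) = 1 / (1 − 0.3167) = 1.463
Steady-state trough = C₀ × R × e^(−kτ) = 1.17 × 1.463 × 0.3167 = 0.5421 mg/L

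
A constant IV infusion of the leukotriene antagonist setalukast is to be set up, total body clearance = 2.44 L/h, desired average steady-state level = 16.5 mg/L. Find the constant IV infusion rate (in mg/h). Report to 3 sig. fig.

40.3 mg/h

At steady state, infusion rate R₀ = Css × CL = 16.5 × 2.440 = 40.26 mg/h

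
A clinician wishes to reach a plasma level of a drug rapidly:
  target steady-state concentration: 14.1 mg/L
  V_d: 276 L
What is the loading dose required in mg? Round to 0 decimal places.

3892 mg

LD = Css × Vd = 14.1 × 276 = 3892 mg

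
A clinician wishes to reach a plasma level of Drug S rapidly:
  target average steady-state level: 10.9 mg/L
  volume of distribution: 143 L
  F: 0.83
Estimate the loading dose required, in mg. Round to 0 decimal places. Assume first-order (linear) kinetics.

1878 mg

LD = Css × Vd / F = 10.9 × 143 / 0.83 = 1878 mg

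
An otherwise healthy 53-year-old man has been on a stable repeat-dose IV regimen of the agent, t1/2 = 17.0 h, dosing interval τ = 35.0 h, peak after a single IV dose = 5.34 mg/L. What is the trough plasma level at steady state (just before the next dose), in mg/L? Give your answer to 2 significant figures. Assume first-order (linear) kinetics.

k = ln2 / t½ = 0.693147 / 17.0 = 0.04077 h⁻¹
e^(−kτ) = e^(−0.04077 × 35.0) = 0.2400
Accumulation ratio R = 1 / (1 − e^(−kτ)) = 1 / (1 − 0.2400) = 1.316
Steady-state trough = C₀ × R × e^(−kτ) = 5.34 × 1.316 × 0.2400 = 1.687 mg/L

1.7 mg/L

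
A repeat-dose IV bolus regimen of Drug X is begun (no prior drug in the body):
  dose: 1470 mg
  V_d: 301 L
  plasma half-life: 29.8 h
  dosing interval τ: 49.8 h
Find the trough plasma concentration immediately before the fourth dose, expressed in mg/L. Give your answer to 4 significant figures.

2.166 mg/L

C₀ per dose = Dose / Vd = 1470 / 301 = 4.884 mg/L
k = ln2 / t½ = 0.693147 / 29.8 = 0.02326 h⁻¹
Fraction remaining after one interval: r = e^(−kτ) = e^(−0.02326 × 49.8) = 0.3140
Before dose 4, 3 doses have been given (aged 1τ, 2τ, 3τ).
C_trough = C₀ × (r + r² + … + r^3) = C₀ × r(1−r^3)/(1−r)
        = 4.884 × 0.3140 × (1 − 0.03096) / (1 − 0.3140) = 2.166 mg/L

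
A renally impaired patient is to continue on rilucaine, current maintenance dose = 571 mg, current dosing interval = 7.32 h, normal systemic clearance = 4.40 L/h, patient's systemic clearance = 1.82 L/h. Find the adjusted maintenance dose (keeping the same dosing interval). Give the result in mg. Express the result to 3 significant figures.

236 mg

To keep the same average steady-state level, dosing rate must scale with clearance.
CL ratio = 1.82 / 4.40 = 0.4136
New dose (same interval) = 571 × 0.4136 = 236.2 mg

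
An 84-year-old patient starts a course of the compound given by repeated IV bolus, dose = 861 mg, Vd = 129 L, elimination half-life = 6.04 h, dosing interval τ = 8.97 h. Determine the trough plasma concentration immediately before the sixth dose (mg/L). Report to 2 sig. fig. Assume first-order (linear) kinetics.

C₀ per dose = Dose / Vd = 861 / 129 = 6.674 mg/L
k = ln2 / t½ = 0.693147 / 6.04 = 0.1148 h⁻¹
Fraction remaining after one interval: r = e^(−kτ) = e^(−0.1148 × 8.97) = 0.3571
Before dose 6, 5 doses have been given (aged 1τ, 2τ, 3τ, 4τ, 5τ).
C_trough = C₀ × (r + r² + … + r^5) = C₀ × r(1−r^5)/(1−r)
        = 6.674 × 0.3571 × (1 − 0.005807) / (1 − 0.3571) = 3.686 mg/L

3.7 mg/L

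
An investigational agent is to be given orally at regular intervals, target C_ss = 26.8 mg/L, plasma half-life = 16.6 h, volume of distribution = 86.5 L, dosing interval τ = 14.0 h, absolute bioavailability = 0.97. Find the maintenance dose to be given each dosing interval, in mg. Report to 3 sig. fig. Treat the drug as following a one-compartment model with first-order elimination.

1400 mg

k = ln2 / t½ = 0.693147 / 16.6 = 0.04176 h⁻¹
CL = k × Vd = 0.04176 × 86.5 = 3.612 L/h
At steady state, F × (Dose/τ) = Css × CL.
Dose = Css × CL × τ / F = 26.8 × 3.612 × 14.0 / 0.97 = 1397 mg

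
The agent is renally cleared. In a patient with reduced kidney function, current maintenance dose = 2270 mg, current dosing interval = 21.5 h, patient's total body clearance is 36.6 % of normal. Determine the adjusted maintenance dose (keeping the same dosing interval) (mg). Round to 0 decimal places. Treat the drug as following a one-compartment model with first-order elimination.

831 mg

To keep the same average steady-state level, dosing rate must scale with clearance.
CL ratio = 36.6 / 100 = 0.3660
New dose (same interval) = 2270 × 0.3660 = 830.8 mg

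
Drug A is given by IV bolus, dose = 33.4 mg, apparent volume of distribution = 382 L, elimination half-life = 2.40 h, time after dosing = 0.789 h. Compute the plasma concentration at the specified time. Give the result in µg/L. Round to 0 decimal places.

70 µg/L

C₀ = Dose / Vd = 33.40 / 382 = 0.08743 mg/L
k = ln2 / t½ = 0.693147 / 2.40 = 0.2888 h⁻¹
C = C₀ · e^(−k·t) = 0.08743 × e^(−0.2888 × 0.789)
  = 0.08743 × 0.7962 = 0.06961 mg/L
Convert: 0.06961 mg/L × 1000 = 69.61 µg/L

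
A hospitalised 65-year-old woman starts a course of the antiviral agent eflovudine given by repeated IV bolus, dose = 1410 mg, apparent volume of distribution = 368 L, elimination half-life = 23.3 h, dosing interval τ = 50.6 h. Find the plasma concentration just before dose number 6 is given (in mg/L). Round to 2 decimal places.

C₀ per dose = Dose / Vd = 1410 / 368 = 3.832 mg/L
k = ln2 / t½ = 0.693147 / 23.3 = 0.02975 h⁻¹
Fraction remaining after one interval: r = e^(−kτ) = e^(−0.02975 × 50.6) = 0.2219
Before dose 6, 5 doses have been given (aged 1τ, 2τ, 3τ, 4τ, 5τ).
C_trough = C₀ × (r + r² + … + r^5) = C₀ × r(1−r^5)/(1−r)
        = 3.832 × 0.2219 × (1 − 0.0005380) / (1 − 0.2219) = 1.092 mg/L

1.09 mg/L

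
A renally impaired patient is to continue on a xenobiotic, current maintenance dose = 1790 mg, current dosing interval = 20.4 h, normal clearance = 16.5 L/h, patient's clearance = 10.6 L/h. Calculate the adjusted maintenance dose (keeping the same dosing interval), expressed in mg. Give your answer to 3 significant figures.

1150 mg

To keep the same average steady-state level, dosing rate must scale with clearance.
CL ratio = 10.6 / 16.5 = 0.6424
New dose (same interval) = 1790 × 0.6424 = 1150 mg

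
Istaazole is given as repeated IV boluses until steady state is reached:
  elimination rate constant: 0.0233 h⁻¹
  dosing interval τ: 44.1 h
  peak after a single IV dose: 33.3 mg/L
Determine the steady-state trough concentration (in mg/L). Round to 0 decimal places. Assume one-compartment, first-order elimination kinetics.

19 mg/L

e^(−kτ) = e^(−0.02330 × 44.1) = 0.3579
Accumulation ratio R = 1 / (1 − e^(−kτ)) = 1 / (1 − 0.3579) = 1.557
Steady-state trough = C₀ × R × e^(−kτ) = 33.3 × 1.557 × 0.3579 = 18.56 mg/L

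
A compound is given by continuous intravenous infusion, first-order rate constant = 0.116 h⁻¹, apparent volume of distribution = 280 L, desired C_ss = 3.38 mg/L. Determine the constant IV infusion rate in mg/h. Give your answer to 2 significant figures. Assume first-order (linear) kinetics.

CL = k × Vd = 0.1160 × 280 = 32.48 L/h
At steady state, infusion rate R₀ = Css × CL = 3.38 × 32.48 = 109.8 mg/h

110 mg/h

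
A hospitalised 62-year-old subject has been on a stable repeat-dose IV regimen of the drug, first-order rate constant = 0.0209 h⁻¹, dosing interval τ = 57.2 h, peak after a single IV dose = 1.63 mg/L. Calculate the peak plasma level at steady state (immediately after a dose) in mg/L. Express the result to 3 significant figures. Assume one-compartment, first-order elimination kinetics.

e^(−kτ) = e^(−0.02090 × 57.2) = 0.3026
Accumulation ratio R = 1 / (1 − e^(−kτ)) = 1 / (1 − 0.3026) = 1.434
Steady-state peak = C₀ × R = 1.63 × 1.434 = 2.337 mg/L

2.34 mg/L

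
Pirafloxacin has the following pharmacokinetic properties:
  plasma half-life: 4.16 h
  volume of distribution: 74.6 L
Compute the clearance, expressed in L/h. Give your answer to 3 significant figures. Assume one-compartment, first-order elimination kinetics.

k = ln2 / t½ = 0.693147 / 4.16 = 0.1666 h⁻¹
CL = k × Vd = 0.1666 × 74.6 = 12.43 L/h

12.4 L/h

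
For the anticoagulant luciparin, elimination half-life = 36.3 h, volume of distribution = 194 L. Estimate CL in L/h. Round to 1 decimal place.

k = ln2 / t½ = 0.693147 / 36.3 = 0.01909 h⁻¹
CL = k × Vd = 0.01909 × 194 = 3.703 L/h

3.7 L/h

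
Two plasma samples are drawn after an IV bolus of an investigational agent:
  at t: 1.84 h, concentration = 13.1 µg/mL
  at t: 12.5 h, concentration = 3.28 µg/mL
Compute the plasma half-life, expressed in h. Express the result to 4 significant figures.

5.336 h

k = ln(C₁/C₂) / (t₂ − t₁) = ln(13.1/3.28) / (12.5 − 1.84)
  = 1.385 / 10.66 = 0.1299 h⁻¹
t½ = ln2 / k = 0.693147 / 0.1299 = 5.336 h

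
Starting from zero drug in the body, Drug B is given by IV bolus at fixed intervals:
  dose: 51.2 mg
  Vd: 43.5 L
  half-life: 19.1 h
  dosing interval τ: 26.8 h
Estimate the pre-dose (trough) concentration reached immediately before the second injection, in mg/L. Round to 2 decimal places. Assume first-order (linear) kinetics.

0.45 mg/L

C₀ per dose = Dose / Vd = 51.2 / 43.5 = 1.177 mg/L
k = ln2 / t½ = 0.693147 / 19.1 = 0.03629 h⁻¹
Fraction remaining after one interval: r = e^(−kτ) = e^(−0.03629 × 26.8) = 0.3781
Before dose 2, 1 dose has been given (aged 1τ).
C_trough = C₀ × r = 1.177 × 0.3781 = 0.4450 mg/L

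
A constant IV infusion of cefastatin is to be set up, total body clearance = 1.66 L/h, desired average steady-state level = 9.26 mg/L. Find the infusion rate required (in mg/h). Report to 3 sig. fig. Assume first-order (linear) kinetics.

15.4 mg/h

At steady state, infusion rate R₀ = Css × CL = 9.26 × 1.660 = 15.37 mg/h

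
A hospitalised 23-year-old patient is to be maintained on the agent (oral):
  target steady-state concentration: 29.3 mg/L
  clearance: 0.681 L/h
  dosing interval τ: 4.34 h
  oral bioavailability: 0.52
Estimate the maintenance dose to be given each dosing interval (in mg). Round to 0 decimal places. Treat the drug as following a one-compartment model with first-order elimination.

At steady state, F × (Dose/τ) = Css × CL.
Dose = Css × CL × τ / F = 29.3 × 0.6810 × 4.34 / 0.52 = 166.5 mg

167 mg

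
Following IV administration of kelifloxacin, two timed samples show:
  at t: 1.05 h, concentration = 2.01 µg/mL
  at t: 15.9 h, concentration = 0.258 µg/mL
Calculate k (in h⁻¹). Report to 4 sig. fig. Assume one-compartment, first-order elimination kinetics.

k = ln(C₁/C₂) / (t₂ − t₁) = ln(2.01/0.258) / (15.9 − 1.05)
  = 2.053 / 14.85 = 0.1382 h⁻¹

0.1382 h⁻¹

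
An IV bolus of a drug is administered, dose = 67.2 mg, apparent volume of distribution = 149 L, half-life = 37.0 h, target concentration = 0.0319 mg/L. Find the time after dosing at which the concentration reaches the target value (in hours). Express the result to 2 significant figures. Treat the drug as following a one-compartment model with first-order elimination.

C₀ = Dose / Vd = 67.20 / 149 = 0.4510 mg/L
k = ln2 / t½ = 0.693147 / 37.0 = 0.01873 h⁻¹
t = ln(C₀ / C) / k = ln(0.4510 / 0.0319) / 0.01873
  = ln(14.14) / 0.01873 = 2.649 / 0.01873 = 141.4 h

140 h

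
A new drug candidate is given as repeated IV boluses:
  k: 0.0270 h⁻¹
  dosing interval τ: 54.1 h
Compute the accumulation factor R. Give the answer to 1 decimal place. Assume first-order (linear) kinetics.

1.3

e^(−kτ) = e^(−0.02700 × 54.1) = 0.2321
Accumulation ratio R = 1 / (1 − e^(−kτ)) = 1 / (1 − 0.2321) = 1.302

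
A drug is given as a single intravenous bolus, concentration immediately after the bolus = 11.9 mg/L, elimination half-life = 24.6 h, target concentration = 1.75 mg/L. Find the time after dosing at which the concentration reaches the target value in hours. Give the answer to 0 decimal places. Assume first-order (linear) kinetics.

68 h

k = ln2 / t½ = 0.693147 / 24.6 = 0.02818 h⁻¹
t = ln(C₀ / C) / k = ln(11.90 / 1.75) / 0.02818
  = ln(6.800) / 0.02818 = 1.917 / 0.02818 = 68.03 h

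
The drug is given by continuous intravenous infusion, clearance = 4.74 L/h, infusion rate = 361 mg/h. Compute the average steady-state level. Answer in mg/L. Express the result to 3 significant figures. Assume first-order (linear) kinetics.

At steady state Css = R₀ / CL = 361 / 4.740 = 76.16 mg/L

76.2 mg/L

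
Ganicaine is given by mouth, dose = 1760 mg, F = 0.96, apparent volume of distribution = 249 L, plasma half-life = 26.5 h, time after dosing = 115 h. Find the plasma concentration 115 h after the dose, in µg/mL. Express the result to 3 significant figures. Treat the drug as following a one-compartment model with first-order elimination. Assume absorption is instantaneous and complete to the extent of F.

Amount reaching circulation = F × Dose = 0.96 × 1760 = 1690 mg
C₀ = F·Dose / Vd = 1690 / 249 = 6.787 mg/L
k = ln2 / t½ = 0.693147 / 26.5 = 0.02616 h⁻¹
C = C₀ · e^(−k·t) = 6.787 × e^(−0.02616 × 115)
  = 6.787 × 0.04937 = 0.3351 mg/L
(0.3351 mg/L = 0.3351 µg/mL)

0.335 µg/mL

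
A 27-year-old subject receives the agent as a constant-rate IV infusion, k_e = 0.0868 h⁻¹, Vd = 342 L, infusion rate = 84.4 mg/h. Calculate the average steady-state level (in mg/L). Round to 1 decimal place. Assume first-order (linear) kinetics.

2.8 mg/L

CL = k × Vd = 0.08680 × 342 = 29.69 L/h
At steady state Css = R₀ / CL = 84.4 / 29.69 = 2.843 mg/L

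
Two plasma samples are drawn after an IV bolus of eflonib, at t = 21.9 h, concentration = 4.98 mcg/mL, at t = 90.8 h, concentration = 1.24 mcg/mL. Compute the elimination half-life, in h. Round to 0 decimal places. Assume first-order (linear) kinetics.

34 h

k = ln(C₁/C₂) / (t₂ − t₁) = ln(4.98/1.24) / (90.8 − 21.9)
  = 1.390 / 68.90 = 0.02017 h⁻¹
t½ = ln2 / k = 0.693147 / 0.02017 = 34.37 h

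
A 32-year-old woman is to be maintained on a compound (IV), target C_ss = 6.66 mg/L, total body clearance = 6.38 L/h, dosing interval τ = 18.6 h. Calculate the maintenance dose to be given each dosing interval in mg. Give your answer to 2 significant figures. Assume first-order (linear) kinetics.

At steady state, Dose/τ = Css × CL.
Dose = Css × CL × τ = 6.66 × 6.380 × 18.6 = 790.3 mg

790 mg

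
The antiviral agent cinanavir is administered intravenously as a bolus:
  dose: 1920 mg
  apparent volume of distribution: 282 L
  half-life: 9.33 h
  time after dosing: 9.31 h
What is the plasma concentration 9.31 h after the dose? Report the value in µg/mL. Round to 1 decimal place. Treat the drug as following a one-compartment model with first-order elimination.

C₀ = Dose / Vd = 1920 / 282 = 6.809 mg/L
k = ln2 / t½ = 0.693147 / 9.33 = 0.07429 h⁻¹
C = C₀ · e^(−k·t) = 6.809 × e^(−0.07429 × 9.31)
  = 6.809 × 0.5008 = 3.410 mg/L
(3.410 mg/L = 3.410 µg/mL)

3.4 µg/mL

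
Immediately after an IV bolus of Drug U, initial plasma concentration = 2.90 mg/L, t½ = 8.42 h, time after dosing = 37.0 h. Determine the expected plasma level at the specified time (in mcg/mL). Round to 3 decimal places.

k = ln2 / t½ = 0.693147 / 8.42 = 0.08232 h⁻¹
C = C₀ · e^(−k·t) = 2.900 × e^(−0.08232 × 37.0)
  = 2.900 × 0.04756 = 0.1379 mg/L
(0.1379 mg/L = 0.1379 mcg/mL)

0.138 mcg/mL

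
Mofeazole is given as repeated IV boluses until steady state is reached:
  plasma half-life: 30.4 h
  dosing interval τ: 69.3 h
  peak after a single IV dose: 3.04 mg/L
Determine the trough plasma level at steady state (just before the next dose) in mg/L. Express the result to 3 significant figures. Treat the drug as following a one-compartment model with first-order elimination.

0.788 mg/L

k = ln2 / t½ = 0.693147 / 30.4 = 0.02280 h⁻¹
e^(−kτ) = e^(−0.02280 × 69.3) = 0.2060
Accumulation ratio R = 1 / (1 − e^(−kτ)) = 1 / (1 − 0.2060) = 1.259
Steady-state trough = C₀ × R × e^(−kτ) = 3.04 × 1.259 × 0.2060 = 0.7884 mg/L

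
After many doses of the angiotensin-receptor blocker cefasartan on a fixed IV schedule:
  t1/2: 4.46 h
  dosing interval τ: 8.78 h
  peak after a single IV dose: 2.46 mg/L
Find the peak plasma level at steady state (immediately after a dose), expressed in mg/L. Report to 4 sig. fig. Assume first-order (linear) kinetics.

k = ln2 / t½ = 0.693147 / 4.46 = 0.1554 h⁻¹
e^(−kτ) = e^(−0.1554 × 8.78) = 0.2555
Accumulation ratio R = 1 / (1 − e^(−kτ)) = 1 / (1 − 0.2555) = 1.343
Steady-state peak = C₀ × R = 2.46 × 1.343 = 3.304 mg/L

3.304 mg/L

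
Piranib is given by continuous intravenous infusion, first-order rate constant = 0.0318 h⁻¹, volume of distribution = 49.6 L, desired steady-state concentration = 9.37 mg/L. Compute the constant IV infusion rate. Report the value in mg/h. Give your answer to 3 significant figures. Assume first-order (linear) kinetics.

CL = k × Vd = 0.03180 × 49.6 = 1.577 L/h
At steady state, infusion rate R₀ = Css × CL = 9.37 × 1.577 = 14.78 mg/h

14.8 mg/h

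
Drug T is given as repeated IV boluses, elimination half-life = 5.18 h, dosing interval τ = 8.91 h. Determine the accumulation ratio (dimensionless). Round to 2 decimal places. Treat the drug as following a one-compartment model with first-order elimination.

1.44

k = ln2 / t½ = 0.693147 / 5.18 = 0.1338 h⁻¹
e^(−kτ) = e^(−0.1338 × 8.91) = 0.3036
Accumulation ratio R = 1 / (1 − e^(−kτ)) = 1 / (1 − 0.3036) = 1.436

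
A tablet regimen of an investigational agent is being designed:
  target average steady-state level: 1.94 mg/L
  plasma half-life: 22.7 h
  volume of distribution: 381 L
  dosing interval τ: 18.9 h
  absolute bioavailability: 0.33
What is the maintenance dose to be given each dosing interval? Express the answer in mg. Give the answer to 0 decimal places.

k = ln2 / t½ = 0.693147 / 22.7 = 0.03054 h⁻¹
CL = k × Vd = 0.03054 × 381 = 11.64 L/h
At steady state, F × (Dose/τ) = Css × CL.
Dose = Css × CL × τ / F = 1.94 × 11.64 × 18.9 / 0.33 = 1293 mg

1293 mg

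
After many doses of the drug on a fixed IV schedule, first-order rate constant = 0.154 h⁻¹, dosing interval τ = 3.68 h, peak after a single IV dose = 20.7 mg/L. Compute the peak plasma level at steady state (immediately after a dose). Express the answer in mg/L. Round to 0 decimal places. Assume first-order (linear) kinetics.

48 mg/L

e^(−kτ) = e^(−0.1540 × 3.68) = 0.5674
Accumulation ratio R = 1 / (1 − e^(−kτ)) = 1 / (1 − 0.5674) = 2.312
Steady-state peak = C₀ × R = 20.7 × 2.312 = 47.86 mg/L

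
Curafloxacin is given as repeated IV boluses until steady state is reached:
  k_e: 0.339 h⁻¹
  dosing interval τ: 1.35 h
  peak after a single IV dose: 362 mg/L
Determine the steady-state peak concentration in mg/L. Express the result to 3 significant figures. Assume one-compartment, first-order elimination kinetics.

e^(−kτ) = e^(−0.3390 × 1.35) = 0.6328
Accumulation ratio R = 1 / (1 − e^(−kτ)) = 1 / (1 − 0.6328) = 2.723
Steady-state peak = C₀ × R = 362 × 2.723 = 985.7 mg/L

986 mg/L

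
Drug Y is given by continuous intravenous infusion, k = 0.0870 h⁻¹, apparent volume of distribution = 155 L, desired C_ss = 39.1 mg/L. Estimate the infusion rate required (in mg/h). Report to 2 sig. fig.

CL = k × Vd = 0.08700 × 155 = 13.49 L/h
At steady state, infusion rate R₀ = Css × CL = 39.1 × 13.49 = 527.5 mg/h

530 mg/h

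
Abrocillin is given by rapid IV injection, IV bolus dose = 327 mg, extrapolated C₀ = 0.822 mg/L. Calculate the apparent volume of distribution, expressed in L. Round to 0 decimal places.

398 L

Vd = Dose / C₀ = 327.0 / 0.822 = 397.8 L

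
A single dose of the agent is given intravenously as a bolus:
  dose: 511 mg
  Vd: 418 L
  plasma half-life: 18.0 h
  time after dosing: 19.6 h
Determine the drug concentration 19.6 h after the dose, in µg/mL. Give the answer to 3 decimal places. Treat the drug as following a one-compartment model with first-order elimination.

C₀ = Dose / Vd = 511.0 / 418 = 1.222 mg/L
k = ln2 / t½ = 0.693147 / 18.0 = 0.03851 h⁻¹
C = C₀ · e^(−k·t) = 1.222 × e^(−0.03851 × 19.6)
  = 1.222 × 0.4701 = 0.5745 mg/L
(0.5745 mg/L = 0.5745 µg/mL)

0.575 µg/mL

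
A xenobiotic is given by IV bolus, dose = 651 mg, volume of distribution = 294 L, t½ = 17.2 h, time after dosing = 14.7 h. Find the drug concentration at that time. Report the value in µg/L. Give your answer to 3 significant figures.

C₀ = Dose / Vd = 651.0 / 294 = 2.214 mg/L
k = ln2 / t½ = 0.693147 / 17.2 = 0.04030 h⁻¹
C = C₀ · e^(−k·t) = 2.214 × e^(−0.04030 × 14.7)
  = 2.214 × 0.5530 = 1.224 mg/L
Convert: 1.224 mg/L × 1000 = 1224 µg/L

1220 µg/L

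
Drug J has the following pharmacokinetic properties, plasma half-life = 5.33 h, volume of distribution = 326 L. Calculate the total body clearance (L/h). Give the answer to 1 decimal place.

k = ln2 / t½ = 0.693147 / 5.33 = 0.1300 h⁻¹
CL = k × Vd = 0.1300 × 326 = 42.38 L/h

42.4 L/h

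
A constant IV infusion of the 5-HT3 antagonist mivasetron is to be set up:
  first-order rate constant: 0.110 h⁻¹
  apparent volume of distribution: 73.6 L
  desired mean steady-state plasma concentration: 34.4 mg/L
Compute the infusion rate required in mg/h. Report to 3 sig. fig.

CL = k × Vd = 0.1100 × 73.6 = 8.096 L/h
At steady state, infusion rate R₀ = Css × CL = 34.4 × 8.096 = 278.5 mg/h

279 mg/h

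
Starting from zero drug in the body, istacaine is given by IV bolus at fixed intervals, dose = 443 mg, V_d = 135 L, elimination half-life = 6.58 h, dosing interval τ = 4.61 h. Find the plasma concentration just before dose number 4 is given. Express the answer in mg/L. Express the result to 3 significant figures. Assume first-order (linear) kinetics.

4.03 mg/L

C₀ per dose = Dose / Vd = 443 / 135 = 3.281 mg/L
k = ln2 / t½ = 0.693147 / 6.58 = 0.1053 h⁻¹
Fraction remaining after one interval: r = e^(−kτ) = e^(−0.1053 × 4.61) = 0.6154
Before dose 4, 3 doses have been given (aged 1τ, 2τ, 3τ).
C_trough = C₀ × (r + r² + … + r^3) = C₀ × r(1−r^3)/(1−r)
        = 3.281 × 0.6154 × (1 − 0.2331) / (1 − 0.6154) = 4.026 mg/L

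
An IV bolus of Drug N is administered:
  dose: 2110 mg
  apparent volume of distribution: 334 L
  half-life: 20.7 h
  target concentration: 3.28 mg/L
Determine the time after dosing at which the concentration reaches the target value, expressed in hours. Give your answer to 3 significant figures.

C₀ = Dose / Vd = 2110 / 334 = 6.317 mg/L
k = ln2 / t½ = 0.693147 / 20.7 = 0.03349 h⁻¹
t = ln(C₀ / C) / k = ln(6.317 / 3.28) / 0.03349
  = ln(1.926) / 0.03349 = 0.6554 / 0.03349 = 19.57 h

19.6 h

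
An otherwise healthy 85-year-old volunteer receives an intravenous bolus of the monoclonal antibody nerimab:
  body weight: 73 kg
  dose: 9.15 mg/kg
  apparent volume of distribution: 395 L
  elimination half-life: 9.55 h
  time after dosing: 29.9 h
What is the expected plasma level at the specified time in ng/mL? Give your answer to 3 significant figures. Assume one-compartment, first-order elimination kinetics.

Total dose = 9.15 × 73 = 668.0 mg
C₀ = Dose / Vd = 668.0 / 395 = 1.691 mg/L
k = ln2 / t½ = 0.693147 / 9.55 = 0.07258 h⁻¹
C = C₀ · e^(−k·t) = 1.691 × e^(−0.07258 × 29.9)
  = 1.691 × 0.1142 = 0.1931 mg/L
Convert: 0.1931 mg/L × 1000 = 193.1 ng/mL

193 ng/mL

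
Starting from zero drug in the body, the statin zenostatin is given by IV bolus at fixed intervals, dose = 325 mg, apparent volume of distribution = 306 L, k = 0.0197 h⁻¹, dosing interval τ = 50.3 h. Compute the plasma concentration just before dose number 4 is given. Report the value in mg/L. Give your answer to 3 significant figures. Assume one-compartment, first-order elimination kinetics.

C₀ per dose = Dose / Vd = 325 / 306 = 1.062 mg/L
Fraction remaining after one interval: r = e^(−kτ) = e^(−0.01970 × 50.3) = 0.3712
Before dose 4, 3 doses have been given (aged 1τ, 2τ, 3τ).
C_trough = C₀ × (r + r² + … + r^3) = C₀ × r(1−r^3)/(1−r)
        = 1.062 × 0.3712 × (1 − 0.05115) / (1 − 0.3712) = 0.5949 mg/L

0.595 mg/L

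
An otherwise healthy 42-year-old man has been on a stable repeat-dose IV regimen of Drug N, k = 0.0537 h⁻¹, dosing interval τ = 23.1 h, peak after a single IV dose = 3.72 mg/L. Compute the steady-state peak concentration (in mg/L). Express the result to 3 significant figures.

5.23 mg/L

e^(−kτ) = e^(−0.05370 × 23.1) = 0.2892
Accumulation ratio R = 1 / (1 − e^(−kτ)) = 1 / (1 − 0.2892) = 1.407
Steady-state peak = C₀ × R = 3.72 × 1.407 = 5.234 mg/L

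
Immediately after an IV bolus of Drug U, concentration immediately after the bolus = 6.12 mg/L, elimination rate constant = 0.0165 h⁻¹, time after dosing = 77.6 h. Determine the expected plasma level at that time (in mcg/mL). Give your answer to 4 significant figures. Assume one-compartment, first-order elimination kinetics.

1.701 mcg/mL

C = C₀ · e^(−k·t) = 6.120 × e^(−0.01650 × 77.6)
  = 6.120 × 0.2779 = 1.701 mg/L
(1.701 mg/L = 1.701 mcg/mL)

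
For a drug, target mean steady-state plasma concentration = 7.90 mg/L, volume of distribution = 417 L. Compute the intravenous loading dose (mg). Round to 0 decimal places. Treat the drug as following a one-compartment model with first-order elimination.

3294 mg

LD = Css × Vd = 7.90 × 417 = 3294 mg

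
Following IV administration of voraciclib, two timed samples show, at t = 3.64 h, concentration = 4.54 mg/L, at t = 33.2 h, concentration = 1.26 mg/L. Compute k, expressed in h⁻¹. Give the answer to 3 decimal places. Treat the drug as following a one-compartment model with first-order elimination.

0.043 h⁻¹

k = ln(C₁/C₂) / (t₂ − t₁) = ln(4.54/1.26) / (33.2 − 3.64)
  = 1.282 / 29.56 = 0.04337 h⁻¹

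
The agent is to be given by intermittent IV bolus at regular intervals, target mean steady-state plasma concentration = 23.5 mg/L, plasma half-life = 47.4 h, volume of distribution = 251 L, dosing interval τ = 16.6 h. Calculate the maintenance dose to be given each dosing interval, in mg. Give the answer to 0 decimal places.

1432 mg

k = ln2 / t½ = 0.693147 / 47.4 = 0.01462 h⁻¹
CL = k × Vd = 0.01462 × 251 = 3.670 L/h
At steady state, Dose/τ = Css × CL.
Dose = Css × CL × τ = 23.5 × 3.670 × 16.6 = 1432 mg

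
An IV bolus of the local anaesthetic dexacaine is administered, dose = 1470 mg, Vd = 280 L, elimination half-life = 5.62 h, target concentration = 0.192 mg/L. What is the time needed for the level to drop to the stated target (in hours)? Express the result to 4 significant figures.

26.83 h

C₀ = Dose / Vd = 1470 / 280 = 5.250 mg/L
k = ln2 / t½ = 0.693147 / 5.62 = 0.1233 h⁻¹
t = ln(C₀ / C) / k = ln(5.250 / 0.192) / 0.1233
  = ln(27.34) / 0.1233 = 3.308 / 0.1233 = 26.83 h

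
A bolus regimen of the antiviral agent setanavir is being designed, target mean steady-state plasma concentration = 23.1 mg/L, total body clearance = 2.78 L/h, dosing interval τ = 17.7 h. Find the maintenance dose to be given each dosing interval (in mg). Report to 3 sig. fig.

At steady state, Dose/τ = Css × CL.
Dose = Css × CL × τ = 23.1 × 2.780 × 17.7 = 1137 mg

1140 mg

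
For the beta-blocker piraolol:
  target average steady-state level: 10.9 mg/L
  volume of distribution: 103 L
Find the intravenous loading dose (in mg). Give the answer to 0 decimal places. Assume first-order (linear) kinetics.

LD = Css × Vd = 10.9 × 103 = 1123 mg

1123 mg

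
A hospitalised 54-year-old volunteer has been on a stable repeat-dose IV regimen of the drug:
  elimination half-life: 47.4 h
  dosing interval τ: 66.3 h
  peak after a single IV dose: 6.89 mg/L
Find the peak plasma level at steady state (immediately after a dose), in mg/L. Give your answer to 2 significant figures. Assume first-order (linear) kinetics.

11 mg/L

k = ln2 / t½ = 0.693147 / 47.4 = 0.01462 h⁻¹
e^(−kτ) = e^(−0.01462 × 66.3) = 0.3793
Accumulation ratio R = 1 / (1 − e^(−kτ)) = 1 / (1 − 0.3793) = 1.611
Steady-state peak = C₀ × R = 6.89 × 1.611 = 11.10 mg/L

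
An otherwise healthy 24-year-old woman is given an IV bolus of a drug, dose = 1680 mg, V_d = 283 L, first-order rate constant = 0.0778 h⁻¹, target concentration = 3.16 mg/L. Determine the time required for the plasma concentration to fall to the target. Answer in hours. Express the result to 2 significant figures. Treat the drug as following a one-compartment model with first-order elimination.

8.1 h

C₀ = Dose / Vd = 1680 / 283 = 5.936 mg/L
t = ln(C₀ / C) / k = ln(5.936 / 3.16) / 0.07780
  = ln(1.878) / 0.07780 = 0.6302 / 0.07780 = 8.100 h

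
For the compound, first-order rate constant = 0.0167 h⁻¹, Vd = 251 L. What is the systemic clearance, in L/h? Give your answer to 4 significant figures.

4.192 L/h

CL = k × Vd = 0.0167 × 251 = 4.192 L/h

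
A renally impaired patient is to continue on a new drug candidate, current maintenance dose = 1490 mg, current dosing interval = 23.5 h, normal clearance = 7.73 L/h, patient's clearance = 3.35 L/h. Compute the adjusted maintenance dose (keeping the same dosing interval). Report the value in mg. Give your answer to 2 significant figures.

650 mg

To keep the same average steady-state level, dosing rate must scale with clearance.
CL ratio = 3.35 / 7.73 = 0.4334
New dose (same interval) = 1490 × 0.4334 = 645.8 mg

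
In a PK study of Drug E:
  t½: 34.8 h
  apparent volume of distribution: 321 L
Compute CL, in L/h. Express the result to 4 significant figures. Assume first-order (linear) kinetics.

k = ln2 / t½ = 0.693147 / 34.8 = 0.01992 h⁻¹
CL = k × Vd = 0.01992 × 321 = 6.394 L/h

6.394 L/h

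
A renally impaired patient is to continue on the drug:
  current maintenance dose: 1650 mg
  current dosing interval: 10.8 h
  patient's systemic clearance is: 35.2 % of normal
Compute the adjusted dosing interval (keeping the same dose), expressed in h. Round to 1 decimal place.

30.7 h

To keep the same average steady-state level, dosing rate must scale with clearance.
CL ratio = 35.2 / 100 = 0.3520
New interval (same dose) = 10.8 / 0.3520 = 30.68 h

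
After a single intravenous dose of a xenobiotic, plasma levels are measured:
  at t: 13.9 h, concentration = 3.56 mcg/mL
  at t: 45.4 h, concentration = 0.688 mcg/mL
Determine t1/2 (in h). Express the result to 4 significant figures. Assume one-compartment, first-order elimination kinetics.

13.28 h

k = ln(C₁/C₂) / (t₂ − t₁) = ln(3.56/0.688) / (45.4 − 13.9)
  = 1.644 / 31.50 = 0.05219 h⁻¹
t½ = ln2 / k = 0.693147 / 0.05219 = 13.28 h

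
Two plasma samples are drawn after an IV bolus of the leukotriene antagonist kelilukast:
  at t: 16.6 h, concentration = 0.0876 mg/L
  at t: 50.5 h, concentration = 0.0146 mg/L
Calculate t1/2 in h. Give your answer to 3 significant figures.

13.1 h

k = ln(C₁/C₂) / (t₂ − t₁) = ln(0.0876/0.0146) / (50.5 − 16.6)
  = 1.792 / 33.90 = 0.05286 h⁻¹
t½ = ln2 / k = 0.693147 / 0.05286 = 13.11 h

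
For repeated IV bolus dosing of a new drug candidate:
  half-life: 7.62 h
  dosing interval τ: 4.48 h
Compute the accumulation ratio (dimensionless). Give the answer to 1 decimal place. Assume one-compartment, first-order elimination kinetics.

3.0

k = ln2 / t½ = 0.693147 / 7.62 = 0.09096 h⁻¹
e^(−kτ) = e^(−0.09096 × 4.48) = 0.6653
Accumulation ratio R = 1 / (1 − e^(−kτ)) = 1 / (1 − 0.6653) = 2.988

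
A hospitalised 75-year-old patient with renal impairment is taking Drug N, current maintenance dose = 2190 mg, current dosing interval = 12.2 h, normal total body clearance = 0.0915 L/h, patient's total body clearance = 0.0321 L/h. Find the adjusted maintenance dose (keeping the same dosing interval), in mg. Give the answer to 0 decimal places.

To keep the same average steady-state level, dosing rate must scale with clearance.
CL ratio = 0.0321 / 0.0915 = 0.3508
New dose (same interval) = 2190 × 0.3508 = 768.3 mg

768 mg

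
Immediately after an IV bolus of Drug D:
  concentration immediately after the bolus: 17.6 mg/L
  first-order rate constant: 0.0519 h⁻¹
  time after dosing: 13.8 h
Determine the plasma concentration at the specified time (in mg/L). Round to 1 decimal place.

8.6 mg/L

C = C₀ · e^(−k·t) = 17.60 × e^(−0.05190 × 13.8)
  = 17.60 × 0.4886 = 8.599 mg/L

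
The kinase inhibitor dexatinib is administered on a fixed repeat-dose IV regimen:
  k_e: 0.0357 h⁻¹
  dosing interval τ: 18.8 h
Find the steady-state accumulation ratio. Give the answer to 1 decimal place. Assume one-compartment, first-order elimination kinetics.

2.0

e^(−kτ) = e^(−0.03570 × 18.8) = 0.5111
Accumulation ratio R = 1 / (1 − e^(−kτ)) = 1 / (1 − 0.5111) = 2.045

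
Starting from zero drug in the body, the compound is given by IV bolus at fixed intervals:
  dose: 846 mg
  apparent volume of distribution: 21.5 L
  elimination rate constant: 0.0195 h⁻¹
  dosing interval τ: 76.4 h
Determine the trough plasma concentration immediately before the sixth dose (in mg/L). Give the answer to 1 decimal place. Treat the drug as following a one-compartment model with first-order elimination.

C₀ per dose = Dose / Vd = 846 / 21.5 = 39.35 mg/L
Fraction remaining after one interval: r = e^(−kτ) = e^(−0.01950 × 76.4) = 0.2254
Before dose 6, 5 doses have been given (aged 1τ, 2τ, 3τ, 4τ, 5τ).
C_trough = C₀ × (r + r² + … + r^5) = C₀ × r(1−r^5)/(1−r)
        = 39.35 × 0.2254 × (1 − 0.0005818) / (1 − 0.2254) = 11.44 mg/L

11.4 mg/L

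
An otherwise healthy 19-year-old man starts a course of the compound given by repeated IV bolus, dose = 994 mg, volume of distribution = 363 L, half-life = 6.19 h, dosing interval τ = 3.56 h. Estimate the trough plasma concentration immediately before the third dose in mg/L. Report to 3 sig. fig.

C₀ per dose = Dose / Vd = 994 / 363 = 2.738 mg/L
k = ln2 / t½ = 0.693147 / 6.19 = 0.1120 h⁻¹
Fraction remaining after one interval: r = e^(−kτ) = e^(−0.1120 × 3.56) = 0.6712
Before dose 3, 2 doses have been given (aged 1τ, 2τ).
C_trough = C₀ × (r + r²) = 2.738 × (0.6712 + 0.4505) = 3.071 mg/L

3.07 mg/L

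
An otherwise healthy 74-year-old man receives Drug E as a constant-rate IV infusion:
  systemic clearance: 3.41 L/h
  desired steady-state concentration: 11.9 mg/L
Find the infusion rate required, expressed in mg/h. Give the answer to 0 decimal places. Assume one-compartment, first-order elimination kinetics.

At steady state, infusion rate R₀ = Css × CL = 11.9 × 3.410 = 40.58 mg/h

41 mg/h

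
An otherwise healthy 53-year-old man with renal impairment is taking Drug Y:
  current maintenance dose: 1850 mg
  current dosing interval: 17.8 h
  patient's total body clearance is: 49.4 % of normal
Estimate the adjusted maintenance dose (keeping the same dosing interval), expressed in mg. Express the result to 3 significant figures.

914 mg

To keep the same average steady-state level, dosing rate must scale with clearance.
CL ratio = 49.4 / 100 = 0.4940
New dose (same interval) = 1850 × 0.4940 = 913.9 mg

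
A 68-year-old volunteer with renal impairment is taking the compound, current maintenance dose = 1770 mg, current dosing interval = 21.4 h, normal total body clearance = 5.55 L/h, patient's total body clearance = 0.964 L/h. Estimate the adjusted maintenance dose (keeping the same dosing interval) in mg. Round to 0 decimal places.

To keep the same average steady-state level, dosing rate must scale with clearance.
CL ratio = 0.964 / 5.55 = 0.1737
New dose (same interval) = 1770 × 0.1737 = 307.4 mg

307 mg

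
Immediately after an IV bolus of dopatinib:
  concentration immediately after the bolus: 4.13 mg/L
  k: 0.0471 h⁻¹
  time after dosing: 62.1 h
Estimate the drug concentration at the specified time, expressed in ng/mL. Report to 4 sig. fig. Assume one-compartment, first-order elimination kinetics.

221.7 ng/mL

C = C₀ · e^(−k·t) = 4.130 × e^(−0.04710 × 62.1)
  = 4.130 × 0.05367 = 0.2217 mg/L
Convert: 0.2217 mg/L × 1000 = 221.7 ng/mL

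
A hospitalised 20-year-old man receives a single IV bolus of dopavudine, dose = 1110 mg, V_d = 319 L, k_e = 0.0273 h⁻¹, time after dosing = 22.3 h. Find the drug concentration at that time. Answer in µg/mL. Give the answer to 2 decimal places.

C₀ = Dose / Vd = 1110 / 319 = 3.480 mg/L
C = C₀ · e^(−k·t) = 3.480 × e^(−0.02730 × 22.3)
  = 3.480 × 0.5440 = 1.893 mg/L
(1.893 mg/L = 1.893 µg/mL)

1.89 µg/mL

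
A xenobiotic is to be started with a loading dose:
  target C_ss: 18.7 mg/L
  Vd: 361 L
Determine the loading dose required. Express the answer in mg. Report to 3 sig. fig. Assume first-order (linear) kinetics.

LD = Css × Vd = 18.7 × 361 = 6751 mg

6750 mg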